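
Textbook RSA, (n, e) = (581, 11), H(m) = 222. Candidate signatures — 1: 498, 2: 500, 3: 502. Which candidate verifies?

2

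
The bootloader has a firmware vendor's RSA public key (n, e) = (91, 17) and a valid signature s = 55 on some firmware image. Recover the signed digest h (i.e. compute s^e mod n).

Squares mod 91: s^1≡55, s^2≡22, s^4≡29, s^8≡22, s^16≡29
17 = 16 + 1, so s^17 ≡ 29·55 ≡ 48 (mod 91)

48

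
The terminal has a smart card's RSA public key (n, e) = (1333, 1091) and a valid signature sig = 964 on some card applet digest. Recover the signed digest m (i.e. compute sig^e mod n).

sig^2 ≡ 964^2 = 929296 ≡ 195
sig^4 ≡ 195^2 = 38025 ≡ 701
sig^8 ≡ 701^2 = 491401 ≡ 857
sig^16 ≡ 857^2 = 734449 ≡ 1299
sig^32 ≡ 1299^2 = 1687401 ≡ 1156
sig^64 ≡ 1156^2 = 1336336 ≡ 670
sig^128 ≡ 670^2 = 448900 ≡ 1012
sig^256 ≡ 1012^2 = 1024144 ≡ 400
sig^512 ≡ 400^2 = 160000 ≡ 40
sig^1024 ≡ 40^2 = 1600 ≡ 267
1091 = 1024 + 64 + 2 + 1, so sig^1091 ≡ 267·670·195·964 ≡ 571 (mod 1333)

571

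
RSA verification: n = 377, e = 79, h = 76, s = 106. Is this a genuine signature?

genuine

s^2 ≡ 106^2 = 11236 ≡ 303
s^4 ≡ 303^2 = 91809 ≡ 198
s^8 ≡ 198^2 = 39204 ≡ 373
s^16 ≡ 373^2 = 139129 ≡ 16
s^32 ≡ 16^2 = 256
s^64 ≡ 256^2 = 65536 ≡ 315
79 = 64 + 8 + 4 + 2 + 1, so s^79 ≡ 315·373·198·303·106 ≡ 76 (mod 377)
Since 76 equals the digest 76, verification succeeds.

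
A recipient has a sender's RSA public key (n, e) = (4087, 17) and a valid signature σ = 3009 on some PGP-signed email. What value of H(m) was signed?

Squares mod 4087: σ^1≡3009, σ^2≡1376, σ^4≡1095, σ^8≡1534, σ^16≡3131
17 = 16 + 1, so σ^17 ≡ 3131·3009 ≡ 644 (mod 4087)

644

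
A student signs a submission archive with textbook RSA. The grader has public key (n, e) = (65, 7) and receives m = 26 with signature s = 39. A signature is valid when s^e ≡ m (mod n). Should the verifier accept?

reject

Squares mod 65: s^1≡39, s^2≡26, s^4≡26
7 = 4 + 2 + 1, so s^7 ≡ 26·26·39 ≡ 39 (mod 65)
s^7 mod 65 = 39, but m = 26.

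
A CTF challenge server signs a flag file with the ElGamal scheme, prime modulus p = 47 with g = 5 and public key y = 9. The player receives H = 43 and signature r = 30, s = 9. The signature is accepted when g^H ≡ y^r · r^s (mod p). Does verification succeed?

fails

Left side g^H mod p:
5^2 = 25
5^4 ≡ 25^2 = 625 ≡ 14
5^8 ≡ 14^2 = 196 ≡ 8
5^16 ≡ 8^2 = 64 ≡ 17
5^32 ≡ 17^2 = 289 ≡ 7
43 = 32 + 8 + 2 + 1, so 5^43 ≡ 7·8·25·5 ≡ 44 (mod 47)
Right side y^r · r^s mod p:
9^2 = 81 ≡ 34
9^4 ≡ 34^2 = 1156 ≡ 28
9^8 ≡ 28^2 = 784 ≡ 32
9^16 ≡ 32^2 = 1024 ≡ 37
30 = 16 + 8 + 4 + 2, so 9^30 ≡ 37·32·28·34 ≡ 14 (mod 47)
30^2 = 900 ≡ 7
30^4 ≡ 7^2 = 49 ≡ 2
30^8 ≡ 2^2 = 4
9 = 8 + 1, so 30^9 ≡ 4·30 ≡ 26 (mod 47)
14·26 = 364 ≡ 35 (mod 47)
44 ≠ 35, so verification fails.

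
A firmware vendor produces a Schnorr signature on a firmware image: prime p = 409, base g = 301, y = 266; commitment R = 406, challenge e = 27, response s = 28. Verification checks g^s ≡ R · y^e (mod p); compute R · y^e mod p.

266^2 = 70756 ≡ 408
266^4 ≡ 408^2 = 166464 ≡ 1
266^8 ≡ 1^2 = 1
266^16 ≡ 1^2 = 1
27 = 16 + 8 + 2 + 1, so 266^27 ≡ 1·1·408·266 ≡ 143 (mod 409)
R · y^e ≡ 406·143 = 58058 ≡ 389 (mod 409)

389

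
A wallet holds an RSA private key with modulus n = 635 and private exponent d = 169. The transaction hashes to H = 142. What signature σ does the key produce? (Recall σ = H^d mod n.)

462

Squares mod 635: H^1≡142, H^2≡479, H^4≡206, H^8≡526, H^16≡451, H^32≡201, H^64≡396, H^128≡606
169 = 128 + 32 + 8 + 1, so H^169 ≡ 606·201·526·142 ≡ 462 (mod 635)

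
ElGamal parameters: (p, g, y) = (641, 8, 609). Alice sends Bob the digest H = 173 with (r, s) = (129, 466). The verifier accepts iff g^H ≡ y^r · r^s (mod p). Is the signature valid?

valid

Left side g^H mod p:
8^2 = 64
8^4 ≡ 64^2 = 4096 ≡ 250
8^8 ≡ 250^2 = 62500 ≡ 323
8^16 ≡ 323^2 = 104329 ≡ 487
8^32 ≡ 487^2 = 237169 ≡ 640
8^64 ≡ 640^2 = 409600 ≡ 1
8^128 ≡ 1^2 = 1
173 = 128 + 32 + 8 + 4 + 1, so 8^173 ≡ 1·640·323·250·8 ≡ 128 (mod 641)
Right side y^r · r^s mod p:
609^2 = 370881 ≡ 383
609^4 ≡ 383^2 = 146689 ≡ 541
609^8 ≡ 541^2 = 292681 ≡ 385
609^16 ≡ 385^2 = 148225 ≡ 154
609^32 ≡ 154^2 = 23716 ≡ 640
609^64 ≡ 640^2 = 409600 ≡ 1
609^128 ≡ 1^2 = 1
129 = 128 + 1, so 609^129 ≡ 1·609 ≡ 609 (mod 641)
129^2 = 16641 ≡ 616
129^4 ≡ 616^2 = 379456 ≡ 625
129^8 ≡ 625^2 = 390625 ≡ 256
129^16 ≡ 256^2 = 65536 ≡ 154
129^32 ≡ 154^2 = 23716 ≡ 640
129^64 ≡ 640^2 = 409600 ≡ 1
129^128 ≡ 1^2 = 1
129^256 ≡ 1^2 = 1
466 = 256 + 128 + 64 + 16 + 2, so 129^466 ≡ 1·1·1·154·616 ≡ 637 (mod 641)
609·637 = 387933 ≡ 128 (mod 641)
128 ≡ 128 (mod 641), so the signature is genuine.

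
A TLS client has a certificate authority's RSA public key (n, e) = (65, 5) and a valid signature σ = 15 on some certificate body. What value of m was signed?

45

Squares mod 65: σ^1≡15, σ^2≡30, σ^4≡55
5 = 4 + 1, so σ^5 ≡ 55·15 ≡ 45 (mod 65)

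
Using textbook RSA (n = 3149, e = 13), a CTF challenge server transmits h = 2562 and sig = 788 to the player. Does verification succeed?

sig^2 ≡ 788^2 = 620944 ≡ 591
sig^4 ≡ 591^2 = 349281 ≡ 2891
sig^8 ≡ 2891^2 = 8357881 ≡ 435
13 = 8 + 4 + 1, so sig^13 ≡ 435·2891·788 ≡ 2425 (mod 3149)
sig^13 mod 3149 = 2425, but h = 2562.

fails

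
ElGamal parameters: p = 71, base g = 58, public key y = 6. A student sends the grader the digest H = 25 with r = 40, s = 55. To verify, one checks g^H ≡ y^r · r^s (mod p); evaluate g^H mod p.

32

Squares mod 71: 58^1≡58, 58^2≡27, 58^4≡19, 58^8≡6, 58^16≡36
25 = 16 + 8 + 1, so 58^25 ≡ 36·6·58 ≡ 32 (mod 71)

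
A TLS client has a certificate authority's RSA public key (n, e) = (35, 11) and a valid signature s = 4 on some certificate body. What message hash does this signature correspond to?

s^2 ≡ 4^2 = 16
s^4 ≡ 16^2 = 256 ≡ 11
s^8 ≡ 11^2 = 121 ≡ 16
11 = 8 + 2 + 1, so s^11 ≡ 16·16·4 ≡ 9 (mod 35)

9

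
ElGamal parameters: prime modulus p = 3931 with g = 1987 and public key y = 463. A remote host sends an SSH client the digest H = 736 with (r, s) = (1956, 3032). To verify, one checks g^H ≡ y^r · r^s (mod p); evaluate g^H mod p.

9

Squares mod 3931: 1987^1≡1987, 1987^2≡1445, 1987^4≡664, 1987^8≡624, 1987^16≡207, 1987^32≡3539, 1987^64≡355, 1987^128≡233, 1987^256≡3186, 1987^512≡754
736 = 512 + 128 + 64 + 32, so 1987^736 ≡ 754·233·355·3539 ≡ 9 (mod 3931)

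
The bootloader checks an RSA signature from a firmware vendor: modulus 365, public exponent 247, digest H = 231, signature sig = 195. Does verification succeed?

fails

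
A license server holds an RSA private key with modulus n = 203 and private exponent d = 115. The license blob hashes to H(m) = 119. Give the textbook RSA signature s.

Squares mod 203: (H(m))^1≡119, (H(m))^2≡154, (H(m))^4≡168, (H(m))^8≡7, (H(m))^16≡49, (H(m))^32≡168, (H(m))^64≡7
115 = 64 + 32 + 16 + 2 + 1, so (H(m))^115 ≡ 7·168·49·154·119 ≡ 56 (mod 203)

56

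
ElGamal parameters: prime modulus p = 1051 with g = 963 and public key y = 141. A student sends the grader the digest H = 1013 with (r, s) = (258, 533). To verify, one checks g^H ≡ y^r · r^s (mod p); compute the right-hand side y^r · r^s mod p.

141^2 = 19881 ≡ 963
141^4 ≡ 963^2 = 927369 ≡ 387
141^8 ≡ 387^2 = 149769 ≡ 527
141^16 ≡ 527^2 = 277729 ≡ 265
141^32 ≡ 265^2 = 70225 ≡ 859
141^64 ≡ 859^2 = 737881 ≡ 79
141^128 ≡ 79^2 = 6241 ≡ 986
141^256 ≡ 986^2 = 972196 ≡ 21
258 = 256 + 2, so 141^258 ≡ 21·963 ≡ 254 (mod 1051)
258^2 = 66564 ≡ 351
258^4 ≡ 351^2 = 123201 ≡ 234
258^8 ≡ 234^2 = 54756 ≡ 104
258^16 ≡ 104^2 = 10816 ≡ 306
258^32 ≡ 306^2 = 93636 ≡ 97
258^64 ≡ 97^2 = 9409 ≡ 1001
258^128 ≡ 1001^2 = 1002001 ≡ 398
258^256 ≡ 398^2 = 158404 ≡ 754
258^512 ≡ 754^2 = 568516 ≡ 976
533 = 512 + 16 + 4 + 1, so 258^533 ≡ 976·306·234·258 ≡ 104 (mod 1051)
y^r · r^s ≡ 254·104 = 26416 ≡ 141 (mod 1051)

141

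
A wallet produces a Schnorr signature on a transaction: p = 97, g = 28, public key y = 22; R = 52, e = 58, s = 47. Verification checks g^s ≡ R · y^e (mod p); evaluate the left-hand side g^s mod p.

28^47 mod 97 = 45

45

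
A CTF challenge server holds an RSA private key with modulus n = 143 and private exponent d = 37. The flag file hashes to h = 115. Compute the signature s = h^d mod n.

102

Squares mod 143: h^1≡115, h^2≡69, h^4≡42, h^8≡48, h^16≡16, h^32≡113
37 = 32 + 4 + 1, so h^37 ≡ 113·42·115 ≡ 102 (mod 143)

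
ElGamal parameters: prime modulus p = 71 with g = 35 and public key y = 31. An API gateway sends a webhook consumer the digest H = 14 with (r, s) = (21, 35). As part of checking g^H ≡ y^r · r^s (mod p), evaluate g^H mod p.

25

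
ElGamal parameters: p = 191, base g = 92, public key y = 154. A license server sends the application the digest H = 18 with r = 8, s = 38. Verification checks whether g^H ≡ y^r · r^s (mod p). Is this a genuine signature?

genuine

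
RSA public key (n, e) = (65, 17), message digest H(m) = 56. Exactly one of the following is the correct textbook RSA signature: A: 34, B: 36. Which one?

B

Candidate A: 34^2 = 1156 ≡ 51; 34^4 ≡ 51^2 = 2601 ≡ 1; 34^8 ≡ 1^2 = 1; 34^16 ≡ 1^2 = 1; 17 = 16 + 1, so 34^17 ≡ 1·34 ≡ 34 (mod 65)
Candidate B: 36^2 = 1296 ≡ 61; 36^4 ≡ 61^2 = 3721 ≡ 16; 36^8 ≡ 16^2 = 256 ≡ 61; 36^16 ≡ 61^2 = 3721 ≡ 16; 17 = 16 + 1, so 36^17 ≡ 16·36 ≡ 56 (mod 65)
  → matches H(m) = 56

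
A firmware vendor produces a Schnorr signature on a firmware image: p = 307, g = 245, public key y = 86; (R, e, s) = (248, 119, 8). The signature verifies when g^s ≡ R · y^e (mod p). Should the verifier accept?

g^s mod p:
245^8 mod 307 = 39
R · y^e mod p:
86^119 mod 307 = 93
248·93 = 23064 ≡ 39 (mod 307)
39 ≡ 39 (mod 307); signature holds.

accept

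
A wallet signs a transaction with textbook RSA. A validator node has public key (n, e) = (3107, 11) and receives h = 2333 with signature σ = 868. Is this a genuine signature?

forged

σ^2 ≡ 868^2 = 753424 ≡ 1530
σ^4 ≡ 1530^2 = 2340900 ≡ 1329
σ^8 ≡ 1329^2 = 1766241 ≡ 1465
11 = 8 + 2 + 1, so σ^11 ≡ 1465·1530·868 ≡ 56 (mod 3107)
σ^11 mod 3107 = 56, but h = 2333.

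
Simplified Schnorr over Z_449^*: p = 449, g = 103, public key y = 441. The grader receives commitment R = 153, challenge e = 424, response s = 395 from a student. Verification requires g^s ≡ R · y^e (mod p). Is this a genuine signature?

g^s mod p:
Squares mod 449: 103^1≡103, 103^2≡282, 103^4≡51, 103^8≡356, 103^16≡118, 103^32≡5, 103^64≡25, 103^128≡176, 103^256≡444
395 = 256 + 128 + 8 + 2 + 1, so 103^395 ≡ 444·176·356·282·103 ≡ 104 (mod 449)
R · y^e mod p:
Squares mod 449: 441^1≡441, 441^2≡64, 441^4≡55, 441^8≡331, 441^16≡5, 441^32≡25, 441^64≡176, 441^128≡444, 441^256≡25
424 = 256 + 128 + 32 + 8, so 441^424 ≡ 25·444·25·331 ≡ 121 (mod 449)
153·121 = 18513 ≡ 104 (mod 449)
104 ≡ 104 (mod 449); signature holds.

genuine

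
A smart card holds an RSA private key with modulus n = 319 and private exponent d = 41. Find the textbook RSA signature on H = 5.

93

H^2 ≡ 5^2 = 25
H^4 ≡ 25^2 = 625 ≡ 306
H^8 ≡ 306^2 = 93636 ≡ 169
H^16 ≡ 169^2 = 28561 ≡ 170
H^32 ≡ 170^2 = 28900 ≡ 190
41 = 32 + 8 + 1, so H^41 ≡ 190·169·5 ≡ 93 (mod 319)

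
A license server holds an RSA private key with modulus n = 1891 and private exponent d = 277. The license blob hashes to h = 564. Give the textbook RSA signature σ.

h^2 ≡ 564^2 = 318096 ≡ 408
h^4 ≡ 408^2 = 166464 ≡ 56
h^8 ≡ 56^2 = 3136 ≡ 1245
h^16 ≡ 1245^2 = 1550025 ≡ 1296
h^32 ≡ 1296^2 = 1679616 ≡ 408
h^64 ≡ 408^2 = 166464 ≡ 56
h^128 ≡ 56^2 = 3136 ≡ 1245
h^256 ≡ 1245^2 = 1550025 ≡ 1296
277 = 256 + 16 + 4 + 1, so h^277 ≡ 1296·1296·56·564 ≡ 998 (mod 1891)

998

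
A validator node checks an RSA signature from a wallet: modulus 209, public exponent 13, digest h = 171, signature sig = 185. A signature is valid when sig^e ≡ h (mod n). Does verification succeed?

fails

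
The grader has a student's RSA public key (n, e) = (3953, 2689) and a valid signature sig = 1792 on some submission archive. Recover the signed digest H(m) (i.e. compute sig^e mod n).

sig^2 ≡ 1792^2 = 3211264 ≡ 1428
sig^4 ≡ 1428^2 = 2039184 ≡ 3389
sig^8 ≡ 3389^2 = 11485321 ≡ 1856
sig^16 ≡ 1856^2 = 3444736 ≡ 1673
sig^32 ≡ 1673^2 = 2798929 ≡ 205
sig^64 ≡ 205^2 = 42025 ≡ 2495
sig^128 ≡ 2495^2 = 6225025 ≡ 3003
sig^256 ≡ 3003^2 = 9018009 ≡ 1216
sig^512 ≡ 1216^2 = 1478656 ≡ 234
sig^1024 ≡ 234^2 = 54756 ≡ 3367
sig^2048 ≡ 3367^2 = 11336689 ≡ 3438
2689 = 2048 + 512 + 128 + 1, so sig^2689 ≡ 3438·234·3003·1792 ≡ 2749 (mod 3953)

2749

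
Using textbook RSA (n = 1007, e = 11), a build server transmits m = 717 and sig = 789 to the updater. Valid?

yes

sig^2 ≡ 789^2 = 622521 ≡ 195
sig^4 ≡ 195^2 = 38025 ≡ 766
sig^8 ≡ 766^2 = 586756 ≡ 682
11 = 8 + 2 + 1, so sig^11 ≡ 682·195·789 ≡ 717 (mod 1007)
717 = m, so the signature checks out.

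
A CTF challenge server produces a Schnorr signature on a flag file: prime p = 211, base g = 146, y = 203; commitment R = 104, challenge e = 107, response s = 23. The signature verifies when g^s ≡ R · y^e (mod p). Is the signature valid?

valid

g^s mod p:
146^23 mod 211 = 115
R · y^e mod p:
203^107 mod 211 = 64
104·64 = 6656 ≡ 115 (mod 211)
115 ≡ 115 (mod 211); signature holds.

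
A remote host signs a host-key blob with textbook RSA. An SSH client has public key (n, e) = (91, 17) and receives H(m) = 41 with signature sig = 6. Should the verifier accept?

accept

sig^2 ≡ 6^2 = 36
sig^4 ≡ 36^2 = 1296 ≡ 22
sig^8 ≡ 22^2 = 484 ≡ 29
sig^16 ≡ 29^2 = 841 ≡ 22
17 = 16 + 1, so sig^17 ≡ 22·6 ≡ 41 (mod 91)
Since 41 equals the digest 41, verification succeeds.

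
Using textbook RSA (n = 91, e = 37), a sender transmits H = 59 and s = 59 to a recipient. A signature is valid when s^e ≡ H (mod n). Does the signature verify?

Squares mod 91: s^1≡59, s^2≡23, s^4≡74, s^8≡16, s^16≡74, s^32≡16
37 = 32 + 4 + 1, so s^37 ≡ 16·74·59 ≡ 59 (mod 91)
59 = H, so the signature checks out.

verifies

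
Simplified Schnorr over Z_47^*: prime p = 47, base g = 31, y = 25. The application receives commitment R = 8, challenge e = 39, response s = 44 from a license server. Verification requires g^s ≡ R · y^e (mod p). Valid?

yes

g^s mod p:
31^2 = 961 ≡ 21
31^4 ≡ 21^2 = 441 ≡ 18
31^8 ≡ 18^2 = 324 ≡ 42
31^16 ≡ 42^2 = 1764 ≡ 25
31^32 ≡ 25^2 = 625 ≡ 14
44 = 32 + 8 + 4, so 31^44 ≡ 14·42·18 ≡ 9 (mod 47)
R · y^e mod p:
25^2 = 625 ≡ 14
25^4 ≡ 14^2 = 196 ≡ 8
25^8 ≡ 8^2 = 64 ≡ 17
25^16 ≡ 17^2 = 289 ≡ 7
25^32 ≡ 7^2 = 49 ≡ 2
39 = 32 + 4 + 2 + 1, so 25^39 ≡ 2·8·14·25 ≡ 7 (mod 47)
8·7 = 56 ≡ 9 (mod 47)
9 ≡ 9 (mod 47); signature holds.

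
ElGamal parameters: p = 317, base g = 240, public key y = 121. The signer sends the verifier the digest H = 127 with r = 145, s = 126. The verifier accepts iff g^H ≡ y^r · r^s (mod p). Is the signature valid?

invalid

Left side g^H mod p:
Squares mod 317: 240^1≡240, 240^2≡223, 240^4≡277, 240^8≡15, 240^16≡225, 240^32≡222, 240^64≡149
127 = 64 + 32 + 16 + 8 + 4 + 2 + 1, so 240^127 ≡ 149·222·225·15·277·223·240 ≡ 181 (mod 317)
Right side y^r · r^s mod p:
Squares mod 317: 121^1≡121, 121^2≡59, 121^4≡311, 121^8≡36, 121^16≡28, 121^32≡150, 121^64≡310, 121^128≡49
145 = 128 + 16 + 1, so 121^145 ≡ 49·28·121 ≡ 221 (mod 317)
Squares mod 317: 145^1≡145, 145^2≡103, 145^4≡148, 145^8≡31, 145^16≡10, 145^32≡100, 145^64≡173
126 = 64 + 32 + 16 + 8 + 4 + 2, so 145^126 ≡ 173·100·10·31·148·103 ≡ 149 (mod 317)
221·149 = 32929 ≡ 278 (mod 317)
181 ≠ 278, so verification fails.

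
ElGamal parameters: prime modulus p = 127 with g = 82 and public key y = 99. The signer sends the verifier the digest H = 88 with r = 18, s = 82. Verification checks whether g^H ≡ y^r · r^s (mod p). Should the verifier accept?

accept

Left side g^H mod p:
82^2 = 6724 ≡ 120
82^4 ≡ 120^2 = 14400 ≡ 49
82^8 ≡ 49^2 = 2401 ≡ 115
82^16 ≡ 115^2 = 13225 ≡ 17
82^32 ≡ 17^2 = 289 ≡ 35
82^64 ≡ 35^2 = 1225 ≡ 82
88 = 64 + 16 + 8, so 82^88 ≡ 82·17·115 ≡ 36 (mod 127)
Right side y^r · r^s mod p:
99^2 = 9801 ≡ 22
99^4 ≡ 22^2 = 484 ≡ 103
99^8 ≡ 103^2 = 10609 ≡ 68
99^16 ≡ 68^2 = 4624 ≡ 52
18 = 16 + 2, so 99^18 ≡ 52·22 ≡ 1 (mod 127)
18^2 = 324 ≡ 70
18^4 ≡ 70^2 = 4900 ≡ 74
18^8 ≡ 74^2 = 5476 ≡ 15
18^16 ≡ 15^2 = 225 ≡ 98
18^32 ≡ 98^2 = 9604 ≡ 79
18^64 ≡ 79^2 = 6241 ≡ 18
82 = 64 + 16 + 2, so 18^82 ≡ 18·98·70 ≡ 36 (mod 127)
1·36 = 36 ≡ 36 (mod 127)
36 ≡ 36 (mod 127), so the signature is genuine.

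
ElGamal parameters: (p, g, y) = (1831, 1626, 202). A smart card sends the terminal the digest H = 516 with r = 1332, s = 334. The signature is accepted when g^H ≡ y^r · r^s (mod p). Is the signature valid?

Left side g^H mod p:
Squares mod 1831: 1626^1≡1626, 1626^2≡1743, 1626^4≡420, 1626^8≡624, 1626^16≡1204, 1626^32≡1295, 1626^64≡1660, 1626^128≡1776, 1626^256≡1194, 1626^512≡1118
516 = 512 + 4, so 1626^516 ≡ 1118·420 ≡ 824 (mod 1831)
Right side y^r · r^s mod p:
Squares mod 1831: 202^1≡202, 202^2≡522, 202^4≡1496, 202^8≡534, 202^16≡1351, 202^32≡1525, 202^64≡255, 202^128≡940, 202^256≡1058, 202^512≡623, 202^1024≡1788
1332 = 1024 + 256 + 32 + 16 + 4, so 202^1332 ≡ 1788·1058·1525·1351·1496 ≡ 515 (mod 1831)
Squares mod 1831: 1332^1≡1332, 1332^2≡1816, 1332^4≡225, 1332^8≡1188, 1332^16≡1474, 1332^32≡1110, 1332^64≡1668, 1332^128≡935, 1332^256≡838
334 = 256 + 64 + 8 + 4 + 2, so 1332^334 ≡ 838·1668·1188·225·1816 ≡ 1285 (mod 1831)
515·1285 = 661775 ≡ 784 (mod 1831)
824 ≠ 784, so verification fails.

invalid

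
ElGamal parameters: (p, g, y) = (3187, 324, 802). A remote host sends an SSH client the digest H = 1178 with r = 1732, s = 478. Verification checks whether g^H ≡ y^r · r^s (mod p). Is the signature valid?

Left side g^H mod p:
324^2 = 104976 ≡ 2992
324^4 ≡ 2992^2 = 8952064 ≡ 2968
324^8 ≡ 2968^2 = 8809024 ≡ 156
324^16 ≡ 156^2 = 24336 ≡ 2027
324^32 ≡ 2027^2 = 4108729 ≡ 686
324^64 ≡ 686^2 = 470596 ≡ 2107
324^128 ≡ 2107^2 = 4439449 ≡ 3145
324^256 ≡ 3145^2 = 9891025 ≡ 1764
324^512 ≡ 1764^2 = 3111696 ≡ 1184
324^1024 ≡ 1184^2 = 1401856 ≡ 2763
1178 = 1024 + 128 + 16 + 8 + 2, so 324^1178 ≡ 2763·3145·2027·156·2992 ≡ 1744 (mod 3187)
Right side y^r · r^s mod p:
802^2 = 643204 ≡ 2617
802^4 ≡ 2617^2 = 6848689 ≡ 3013
802^8 ≡ 3013^2 = 9078169 ≡ 1593
802^16 ≡ 1593^2 = 2537649 ≡ 797
802^32 ≡ 797^2 = 635209 ≡ 996
802^64 ≡ 996^2 = 992016 ≡ 859
802^128 ≡ 859^2 = 737881 ≡ 1684
802^256 ≡ 1684^2 = 2835856 ≡ 2613
802^512 ≡ 2613^2 = 6827769 ≡ 1215
802^1024 ≡ 1215^2 = 1476225 ≡ 644
1732 = 1024 + 512 + 128 + 64 + 4, so 802^1732 ≡ 644·1215·1684·859·3013 ≡ 1955 (mod 3187)
1732^2 = 2999824 ≡ 857
1732^4 ≡ 857^2 = 734449 ≡ 1439
1732^8 ≡ 1439^2 = 2070721 ≡ 2358
1732^16 ≡ 2358^2 = 5560164 ≡ 2036
1732^32 ≡ 2036^2 = 4145296 ≡ 2196
1732^64 ≡ 2196^2 = 4822416 ≡ 485
1732^128 ≡ 485^2 = 235225 ≡ 2574
1732^256 ≡ 2574^2 = 6625476 ≡ 2890
478 = 256 + 128 + 64 + 16 + 8 + 4 + 2, so 1732^478 ≡ 2890·2574·485·2036·2358·1439·857 ≡ 2443 (mod 3187)
1955·2443 = 4776065 ≡ 1939 (mod 3187)
1744 ≠ 1939, so verification fails.

invalid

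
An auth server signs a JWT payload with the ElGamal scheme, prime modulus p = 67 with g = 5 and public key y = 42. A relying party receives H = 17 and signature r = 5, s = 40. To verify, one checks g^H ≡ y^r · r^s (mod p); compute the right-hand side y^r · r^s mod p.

42^2 = 1764 ≡ 22
42^4 ≡ 22^2 = 484 ≡ 15
5 = 4 + 1, so 42^5 ≡ 15·42 ≡ 27 (mod 67)
5^2 = 25
5^4 ≡ 25^2 = 625 ≡ 22
5^8 ≡ 22^2 = 484 ≡ 15
5^16 ≡ 15^2 = 225 ≡ 24
5^32 ≡ 24^2 = 576 ≡ 40
40 = 32 + 8, so 5^40 ≡ 40·15 ≡ 64 (mod 67)
y^r · r^s ≡ 27·64 = 1728 ≡ 53 (mod 67)

53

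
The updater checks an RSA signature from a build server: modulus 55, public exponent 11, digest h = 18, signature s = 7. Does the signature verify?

verifies

Squares mod 55: s^1≡7, s^2≡49, s^4≡36, s^8≡31
11 = 8 + 2 + 1, so s^11 ≡ 31·49·7 ≡ 18 (mod 55)
Since 18 equals the digest 18, verification succeeds.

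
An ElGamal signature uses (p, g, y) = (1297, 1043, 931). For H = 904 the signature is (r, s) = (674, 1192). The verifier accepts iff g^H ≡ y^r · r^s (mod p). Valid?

yes

Left side g^H mod p:
1043^2 = 1087849 ≡ 963
1043^4 ≡ 963^2 = 927369 ≡ 14
1043^8 ≡ 14^2 = 196
1043^16 ≡ 196^2 = 38416 ≡ 803
1043^32 ≡ 803^2 = 644809 ≡ 200
1043^64 ≡ 200^2 = 40000 ≡ 1090
1043^128 ≡ 1090^2 = 1188100 ≡ 48
1043^256 ≡ 48^2 = 2304 ≡ 1007
1043^512 ≡ 1007^2 = 1014049 ≡ 1092
904 = 512 + 256 + 128 + 8, so 1043^904 ≡ 1092·1007·48·196 ≡ 290 (mod 1297)
Right side y^r · r^s mod p:
931^2 = 866761 ≡ 365
931^4 ≡ 365^2 = 133225 ≡ 931
931^8 ≡ 931^2 = 866761 ≡ 365
931^16 ≡ 365^2 = 133225 ≡ 931
931^32 ≡ 931^2 = 866761 ≡ 365
931^64 ≡ 365^2 = 133225 ≡ 931
931^128 ≡ 931^2 = 866761 ≡ 365
931^256 ≡ 365^2 = 133225 ≡ 931
931^512 ≡ 931^2 = 866761 ≡ 365
674 = 512 + 128 + 32 + 2, so 931^674 ≡ 365·365·365·365 ≡ 365 (mod 1297)
674^2 = 454276 ≡ 326
674^4 ≡ 326^2 = 106276 ≡ 1219
674^8 ≡ 1219^2 = 1485961 ≡ 896
674^16 ≡ 896^2 = 802816 ≡ 1270
674^32 ≡ 1270^2 = 1612900 ≡ 729
674^64 ≡ 729^2 = 531441 ≡ 968
674^128 ≡ 968^2 = 937024 ≡ 590
674^256 ≡ 590^2 = 348100 ≡ 504
674^512 ≡ 504^2 = 254016 ≡ 1101
674^1024 ≡ 1101^2 = 1212201 ≡ 803
1192 = 1024 + 128 + 32 + 8, so 674^1192 ≡ 803·590·729·896 ≡ 214 (mod 1297)
365·214 = 78110 ≡ 290 (mod 1297)
290 ≡ 290 (mod 1297), so the signature is genuine.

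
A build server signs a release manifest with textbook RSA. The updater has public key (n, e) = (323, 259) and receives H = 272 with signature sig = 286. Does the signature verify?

does not verify

sig^259 mod 323 = 58
The recovered value 58 does not match the digest 272.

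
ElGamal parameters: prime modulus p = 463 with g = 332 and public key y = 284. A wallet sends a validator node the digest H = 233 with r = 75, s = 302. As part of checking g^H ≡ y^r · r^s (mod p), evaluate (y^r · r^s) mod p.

433

284^2 = 80656 ≡ 94
284^4 ≡ 94^2 = 8836 ≡ 39
284^8 ≡ 39^2 = 1521 ≡ 132
284^16 ≡ 132^2 = 17424 ≡ 293
284^32 ≡ 293^2 = 85849 ≡ 194
284^64 ≡ 194^2 = 37636 ≡ 133
75 = 64 + 8 + 2 + 1, so 284^75 ≡ 133·132·94·284 ≡ 448 (mod 463)
75^2 = 5625 ≡ 69
75^4 ≡ 69^2 = 4761 ≡ 131
75^8 ≡ 131^2 = 17161 ≡ 30
75^16 ≡ 30^2 = 900 ≡ 437
75^32 ≡ 437^2 = 190969 ≡ 213
75^64 ≡ 213^2 = 45369 ≡ 458
75^128 ≡ 458^2 = 209764 ≡ 25
75^256 ≡ 25^2 = 625 ≡ 162
302 = 256 + 32 + 8 + 4 + 2, so 75^302 ≡ 162·213·30·131·69 ≡ 2 (mod 463)
y^r · r^s ≡ 448·2 = 896 ≡ 433 (mod 463)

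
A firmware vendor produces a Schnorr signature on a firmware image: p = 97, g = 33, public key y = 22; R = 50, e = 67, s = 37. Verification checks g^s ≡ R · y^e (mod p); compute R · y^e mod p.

64

Squares mod 97: 22^1≡22, 22^2≡96, 22^4≡1, 22^8≡1, 22^16≡1, 22^32≡1, 22^64≡1
67 = 64 + 2 + 1, so 22^67 ≡ 1·96·22 ≡ 75 (mod 97)
R · y^e ≡ 50·75 = 3750 ≡ 64 (mod 97)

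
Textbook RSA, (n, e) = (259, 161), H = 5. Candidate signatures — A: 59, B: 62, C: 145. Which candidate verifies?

Candidate A: Squares mod 259: 59^1≡59, 59^2≡114, 59^4≡46, 59^8≡44, 59^16≡123, 59^32≡107, 59^64≡53, 59^128≡219; 161 = 128 + 32 + 1, so 59^161 ≡ 219·107·59 ≡ 5 (mod 259)
  → matches H = 5
Candidate B: Squares mod 259: 62^1≡62, 62^2≡218, 62^4≡127, 62^8≡71, 62^16≡120, 62^32≡155, 62^64≡197, 62^128≡218; 161 = 128 + 32 + 1, so 62^161 ≡ 218·155·62 ≡ 188 (mod 259)
Candidate C: Squares mod 259: 145^1≡145, 145^2≡46, 145^4≡44, 145^8≡123, 145^16≡107, 145^32≡53, 145^64≡219, 145^128≡46; 161 = 128 + 32 + 1, so 145^161 ≡ 46·53·145 ≡ 234 (mod 259)

A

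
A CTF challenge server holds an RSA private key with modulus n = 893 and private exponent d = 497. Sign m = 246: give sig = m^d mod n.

778

m^2 ≡ 246^2 = 60516 ≡ 685
m^4 ≡ 685^2 = 469225 ≡ 400
m^8 ≡ 400^2 = 160000 ≡ 153
m^16 ≡ 153^2 = 23409 ≡ 191
m^32 ≡ 191^2 = 36481 ≡ 761
m^64 ≡ 761^2 = 579121 ≡ 457
m^128 ≡ 457^2 = 208849 ≡ 780
m^256 ≡ 780^2 = 608400 ≡ 267
497 = 256 + 128 + 64 + 32 + 16 + 1, so m^497 ≡ 267·780·457·761·191·246 ≡ 778 (mod 893)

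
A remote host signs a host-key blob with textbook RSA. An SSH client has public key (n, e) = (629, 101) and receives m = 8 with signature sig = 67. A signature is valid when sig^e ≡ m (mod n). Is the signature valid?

invalid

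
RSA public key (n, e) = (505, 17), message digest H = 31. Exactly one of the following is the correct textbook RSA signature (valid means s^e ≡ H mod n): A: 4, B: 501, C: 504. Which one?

B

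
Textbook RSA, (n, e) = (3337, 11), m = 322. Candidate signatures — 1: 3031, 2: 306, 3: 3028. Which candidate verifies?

1

Candidate 1: Squares mod 3337: 3031^1≡3031, 3031^2≡200, 3031^4≡3293, 3031^8≡1936; 11 = 8 + 2 + 1, so 3031^11 ≡ 1936·200·3031 ≡ 322 (mod 3337)
  → matches m = 322
Candidate 2: Squares mod 3337: 306^1≡306, 306^2≡200, 306^4≡3293, 306^8≡1936; 11 = 8 + 2 + 1, so 306^11 ≡ 1936·200·306 ≡ 3015 (mod 3337)
Candidate 3: Squares mod 3337: 3028^1≡3028, 3028^2≡2045, 3028^4≡764, 3028^8≡3058; 11 = 8 + 2 + 1, so 3028^11 ≡ 3058·2045·3028 ≡ 1111 (mod 3337)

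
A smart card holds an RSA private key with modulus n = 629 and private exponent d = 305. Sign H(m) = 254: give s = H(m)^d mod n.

237

(H(m))^2 ≡ 254^2 = 64516 ≡ 358
(H(m))^4 ≡ 358^2 = 128164 ≡ 477
(H(m))^8 ≡ 477^2 = 227529 ≡ 460
(H(m))^16 ≡ 460^2 = 211600 ≡ 256
(H(m))^32 ≡ 256^2 = 65536 ≡ 120
(H(m))^64 ≡ 120^2 = 14400 ≡ 562
(H(m))^128 ≡ 562^2 = 315844 ≡ 86
(H(m))^256 ≡ 86^2 = 7396 ≡ 477
305 = 256 + 32 + 16 + 1, so (H(m))^305 ≡ 477·120·256·254 ≡ 237 (mod 629)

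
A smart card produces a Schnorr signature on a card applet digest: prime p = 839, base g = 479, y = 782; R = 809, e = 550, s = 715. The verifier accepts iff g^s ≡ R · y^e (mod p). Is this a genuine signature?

g^s mod p:
479^2 = 229441 ≡ 394
479^4 ≡ 394^2 = 155236 ≡ 21
479^8 ≡ 21^2 = 441
479^16 ≡ 441^2 = 194481 ≡ 672
479^32 ≡ 672^2 = 451584 ≡ 202
479^64 ≡ 202^2 = 40804 ≡ 532
479^128 ≡ 532^2 = 283024 ≡ 281
479^256 ≡ 281^2 = 78961 ≡ 95
479^512 ≡ 95^2 = 9025 ≡ 635
715 = 512 + 128 + 64 + 8 + 2 + 1, so 479^715 ≡ 635·281·532·441·394·479 ≡ 203 (mod 839)
R · y^e mod p:
782^2 = 611524 ≡ 732
782^4 ≡ 732^2 = 535824 ≡ 542
782^8 ≡ 542^2 = 293764 ≡ 114
782^16 ≡ 114^2 = 12996 ≡ 411
782^32 ≡ 411^2 = 168921 ≡ 282
782^64 ≡ 282^2 = 79524 ≡ 658
782^128 ≡ 658^2 = 432964 ≡ 40
782^256 ≡ 40^2 = 1600 ≡ 761
782^512 ≡ 761^2 = 579121 ≡ 211
550 = 512 + 32 + 4 + 2, so 782^550 ≡ 211·282·542·732 ≡ 189 (mod 839)
809·189 = 152901 ≡ 203 (mod 839)
203 ≡ 203 (mod 839); signature holds.

genuine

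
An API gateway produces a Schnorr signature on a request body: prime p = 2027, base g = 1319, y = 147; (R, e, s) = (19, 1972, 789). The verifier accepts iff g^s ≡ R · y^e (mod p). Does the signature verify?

g^s mod p:
1319^2 = 1739761 ≡ 595
1319^4 ≡ 595^2 = 354025 ≡ 1327
1319^8 ≡ 1327^2 = 1760929 ≡ 1493
1319^16 ≡ 1493^2 = 2229049 ≡ 1376
1319^32 ≡ 1376^2 = 1893376 ≡ 158
1319^64 ≡ 158^2 = 24964 ≡ 640
1319^128 ≡ 640^2 = 409600 ≡ 146
1319^256 ≡ 146^2 = 21316 ≡ 1046
1319^512 ≡ 1046^2 = 1094116 ≡ 1563
789 = 512 + 256 + 16 + 4 + 1, so 1319^789 ≡ 1563·1046·1376·1327·1319 ≡ 535 (mod 2027)
R · y^e mod p:
147^2 = 21609 ≡ 1339
147^4 ≡ 1339^2 = 1792921 ≡ 1053
147^8 ≡ 1053^2 = 1108809 ≡ 40
147^16 ≡ 40^2 = 1600
147^32 ≡ 1600^2 = 2560000 ≡ 1926
147^64 ≡ 1926^2 = 3709476 ≡ 66
147^128 ≡ 66^2 = 4356 ≡ 302
147^256 ≡ 302^2 = 91204 ≡ 2016
147^512 ≡ 2016^2 = 4064256 ≡ 121
147^1024 ≡ 121^2 = 14641 ≡ 452
1972 = 1024 + 512 + 256 + 128 + 32 + 16 + 4, so 147^1972 ≡ 452·121·2016·302·1926·1600·1053 ≡ 13 (mod 2027)
19·13 = 247 ≡ 247 (mod 2027)
535 ≠ 247; the check fails.

does not verify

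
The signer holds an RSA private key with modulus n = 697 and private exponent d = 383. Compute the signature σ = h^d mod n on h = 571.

h^2 ≡ 571^2 = 326041 ≡ 542
h^4 ≡ 542^2 = 293764 ≡ 327
h^8 ≡ 327^2 = 106929 ≡ 288
h^16 ≡ 288^2 = 82944 ≡ 1
h^32 ≡ 1^2 = 1
h^64 ≡ 1^2 = 1
h^128 ≡ 1^2 = 1
h^256 ≡ 1^2 = 1
383 = 256 + 64 + 32 + 16 + 8 + 4 + 2 + 1, so h^383 ≡ 1·1·1·1·288·327·542·571 ≡ 437 (mod 697)

437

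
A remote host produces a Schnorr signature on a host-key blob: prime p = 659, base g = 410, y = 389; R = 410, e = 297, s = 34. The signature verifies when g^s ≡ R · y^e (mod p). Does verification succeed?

g^s mod p:
410^2 = 168100 ≡ 55
410^4 ≡ 55^2 = 3025 ≡ 389
410^8 ≡ 389^2 = 151321 ≡ 410
410^16 ≡ 410^2 = 168100 ≡ 55
410^32 ≡ 55^2 = 3025 ≡ 389
34 = 32 + 2, so 410^34 ≡ 389·55 ≡ 307 (mod 659)
R · y^e mod p:
389^2 = 151321 ≡ 410
389^4 ≡ 410^2 = 168100 ≡ 55
389^8 ≡ 55^2 = 3025 ≡ 389
389^16 ≡ 389^2 = 151321 ≡ 410
389^32 ≡ 410^2 = 168100 ≡ 55
389^64 ≡ 55^2 = 3025 ≡ 389
389^128 ≡ 389^2 = 151321 ≡ 410
389^256 ≡ 410^2 = 168100 ≡ 55
297 = 256 + 32 + 8 + 1, so 389^297 ≡ 55·55·389·389 ≡ 12 (mod 659)
410·12 = 4920 ≡ 307 (mod 659)
307 ≡ 307 (mod 659); signature holds.

passes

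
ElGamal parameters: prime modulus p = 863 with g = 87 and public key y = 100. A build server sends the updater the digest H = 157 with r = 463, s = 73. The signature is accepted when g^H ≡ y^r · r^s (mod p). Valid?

no

Left side g^H mod p:
Squares mod 863: 87^1≡87, 87^2≡665, 87^4≡369, 87^8≡670, 87^16≡140, 87^32≡614, 87^64≡728, 87^128≡102
157 = 128 + 16 + 8 + 4 + 1, so 87^157 ≡ 102·140·670·369·87 ≡ 116 (mod 863)
Right side y^r · r^s mod p:
Squares mod 863: 100^1≡100, 100^2≡507, 100^4≡738, 100^8≡91, 100^16≡514, 100^32≡118, 100^64≡116, 100^128≡511, 100^256≡495
463 = 256 + 128 + 64 + 8 + 4 + 2 + 1, so 100^463 ≡ 495·511·116·91·738·507·100 ≡ 118 (mod 863)
Squares mod 863: 463^1≡463, 463^2≡345, 463^4≡794, 463^8≡446, 463^16≡426, 463^32≡246, 463^64≡106
73 = 64 + 8 + 1, so 463^73 ≡ 106·446·463 ≡ 519 (mod 863)
118·519 = 61242 ≡ 832 (mod 863)
116 ≠ 832, so verification fails.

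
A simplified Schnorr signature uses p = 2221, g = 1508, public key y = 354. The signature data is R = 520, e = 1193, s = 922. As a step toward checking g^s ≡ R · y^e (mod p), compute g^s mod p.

1450

1508^2 = 2274064 ≡ 1981
1508^4 ≡ 1981^2 = 3924361 ≡ 2075
1508^8 ≡ 2075^2 = 4305625 ≡ 1327
1508^16 ≡ 1327^2 = 1760929 ≡ 1897
1508^32 ≡ 1897^2 = 3598609 ≡ 589
1508^64 ≡ 589^2 = 346921 ≡ 445
1508^128 ≡ 445^2 = 198025 ≡ 356
1508^256 ≡ 356^2 = 126736 ≡ 139
1508^512 ≡ 139^2 = 19321 ≡ 1553
922 = 512 + 256 + 128 + 16 + 8 + 2, so 1508^922 ≡ 1553·139·356·1897·1327·1981 ≡ 1450 (mod 2221)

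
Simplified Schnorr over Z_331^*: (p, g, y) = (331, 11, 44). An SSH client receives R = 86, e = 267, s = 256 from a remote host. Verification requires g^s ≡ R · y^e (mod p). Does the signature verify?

g^s mod p:
11^2 = 121
11^4 ≡ 121^2 = 14641 ≡ 77
11^8 ≡ 77^2 = 5929 ≡ 302
11^16 ≡ 302^2 = 91204 ≡ 179
11^32 ≡ 179^2 = 32041 ≡ 265
11^64 ≡ 265^2 = 70225 ≡ 53
11^128 ≡ 53^2 = 2809 ≡ 161
11^256 ≡ 161^2 = 25921 ≡ 103
R · y^e mod p:
44^2 = 1936 ≡ 281
44^4 ≡ 281^2 = 78961 ≡ 183
44^8 ≡ 183^2 = 33489 ≡ 58
44^16 ≡ 58^2 = 3364 ≡ 54
44^32 ≡ 54^2 = 2916 ≡ 268
44^64 ≡ 268^2 = 71824 ≡ 328
44^128 ≡ 328^2 = 107584 ≡ 9
44^256 ≡ 9^2 = 81
267 = 256 + 8 + 2 + 1, so 44^267 ≡ 81·58·281·44 ≡ 206 (mod 331)
86·206 = 17716 ≡ 173 (mod 331)
103 ≠ 173; the check fails.

does not verify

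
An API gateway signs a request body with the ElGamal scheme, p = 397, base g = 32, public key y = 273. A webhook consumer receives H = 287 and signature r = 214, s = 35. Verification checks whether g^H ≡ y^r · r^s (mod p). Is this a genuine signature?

Left side g^H mod p:
Squares mod 397: 32^1≡32, 32^2≡230, 32^4≡99, 32^8≡273, 32^16≡290, 32^32≡333, 32^64≡126, 32^128≡393, 32^256≡16
287 = 256 + 16 + 8 + 4 + 2 + 1, so 32^287 ≡ 16·290·273·99·230·32 ≡ 365 (mod 397)
Right side y^r · r^s mod p:
Squares mod 397: 273^1≡273, 273^2≡290, 273^4≡333, 273^8≡126, 273^16≡393, 273^32≡16, 273^64≡256, 273^128≡31
214 = 128 + 64 + 16 + 4 + 2, so 273^214 ≡ 31·256·393·333·290 ≡ 393 (mod 397)
Squares mod 397: 214^1≡214, 214^2≡141, 214^4≡31, 214^8≡167, 214^16≡99, 214^32≡273
35 = 32 + 2 + 1, so 214^35 ≡ 273·141·214 ≡ 149 (mod 397)
393·149 = 58557 ≡ 198 (mod 397)
365 ≠ 198, so verification fails.

forged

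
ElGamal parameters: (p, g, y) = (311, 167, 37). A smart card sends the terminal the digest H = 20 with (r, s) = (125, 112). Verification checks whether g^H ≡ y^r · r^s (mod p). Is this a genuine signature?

Left side g^H mod p:
Squares mod 311: 167^1≡167, 167^2≡210, 167^4≡249, 167^8≡112, 167^16≡104
20 = 16 + 4, so 167^20 ≡ 104·249 ≡ 83 (mod 311)
Right side y^r · r^s mod p:
Squares mod 311: 37^1≡37, 37^2≡125, 37^4≡75, 37^8≡27, 37^16≡107, 37^32≡253, 37^64≡254
125 = 64 + 32 + 16 + 8 + 4 + 1, so 37^125 ≡ 254·253·107·27·75·37 ≡ 222 (mod 311)
Squares mod 311: 125^1≡125, 125^2≡75, 125^4≡27, 125^8≡107, 125^16≡253, 125^32≡254, 125^64≡139
112 = 64 + 32 + 16, so 125^112 ≡ 139·254·253 ≡ 187 (mod 311)
222·187 = 41514 ≡ 151 (mod 311)
83 ≠ 151, so verification fails.

forged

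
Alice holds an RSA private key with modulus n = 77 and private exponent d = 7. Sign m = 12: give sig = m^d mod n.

m^7 mod 77 = 12

12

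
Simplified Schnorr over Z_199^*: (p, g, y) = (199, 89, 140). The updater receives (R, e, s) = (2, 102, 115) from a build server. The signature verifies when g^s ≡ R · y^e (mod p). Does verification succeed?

passes

g^s mod p:
Squares mod 199: 89^1≡89, 89^2≡160, 89^4≡128, 89^8≡66, 89^16≡177, 89^32≡86, 89^64≡33
115 = 64 + 32 + 16 + 2 + 1, so 89^115 ≡ 33·86·177·160·89 ≡ 177 (mod 199)
R · y^e mod p:
Squares mod 199: 140^1≡140, 140^2≡98, 140^4≡52, 140^8≡117, 140^16≡157, 140^32≡172, 140^64≡132
102 = 64 + 32 + 4 + 2, so 140^102 ≡ 132·172·52·98 ≡ 188 (mod 199)
2·188 = 376 ≡ 177 (mod 199)
177 ≡ 177 (mod 199); signature holds.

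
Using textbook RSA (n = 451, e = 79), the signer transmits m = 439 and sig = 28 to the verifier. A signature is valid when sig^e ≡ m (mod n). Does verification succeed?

sig^2 ≡ 28^2 = 784 ≡ 333
sig^4 ≡ 333^2 = 110889 ≡ 394
sig^8 ≡ 394^2 = 155236 ≡ 92
sig^16 ≡ 92^2 = 8464 ≡ 346
sig^32 ≡ 346^2 = 119716 ≡ 201
sig^64 ≡ 201^2 = 40401 ≡ 262
79 = 64 + 8 + 4 + 2 + 1, so sig^79 ≡ 262·92·394·333·28 ≡ 145 (mod 451)
sig^79 mod 451 = 145, but m = 439.

fails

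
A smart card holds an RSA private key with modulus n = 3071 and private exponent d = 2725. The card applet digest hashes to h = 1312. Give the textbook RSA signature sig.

Squares mod 3071: h^1≡1312, h^2≡1584, h^4≡49, h^8≡2401, h^16≡534, h^32≡2624, h^64≡194, h^128≡784, h^256≡456, h^512≡2179, h^1024≡275, h^2048≡1921
2725 = 2048 + 512 + 128 + 32 + 4 + 1, so h^2725 ≡ 1921·2179·784·2624·49·1312 ≡ 1280 (mod 3071)

1280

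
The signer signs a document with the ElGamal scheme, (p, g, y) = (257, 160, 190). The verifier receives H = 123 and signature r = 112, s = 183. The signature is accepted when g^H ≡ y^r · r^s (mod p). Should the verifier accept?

Left side g^H mod p:
160^2 = 25600 ≡ 157
160^4 ≡ 157^2 = 24649 ≡ 234
160^8 ≡ 234^2 = 54756 ≡ 15
160^16 ≡ 15^2 = 225
160^32 ≡ 225^2 = 50625 ≡ 253
160^64 ≡ 253^2 = 64009 ≡ 16
123 = 64 + 32 + 16 + 8 + 2 + 1, so 160^123 ≡ 16·253·225·15·157·160 ≡ 210 (mod 257)
Right side y^r · r^s mod p:
190^2 = 36100 ≡ 120
190^4 ≡ 120^2 = 14400 ≡ 8
190^8 ≡ 8^2 = 64
190^16 ≡ 64^2 = 4096 ≡ 241
190^32 ≡ 241^2 = 58081 ≡ 256
190^64 ≡ 256^2 = 65536 ≡ 1
112 = 64 + 32 + 16, so 190^112 ≡ 1·256·241 ≡ 16 (mod 257)
112^2 = 12544 ≡ 208
112^4 ≡ 208^2 = 43264 ≡ 88
112^8 ≡ 88^2 = 7744 ≡ 34
112^16 ≡ 34^2 = 1156 ≡ 128
112^32 ≡ 128^2 = 16384 ≡ 193
112^64 ≡ 193^2 = 37249 ≡ 241
112^128 ≡ 241^2 = 58081 ≡ 256
183 = 128 + 32 + 16 + 4 + 2 + 1, so 112^183 ≡ 256·193·128·88·208·112 ≡ 27 (mod 257)
16·27 = 432 ≡ 175 (mod 257)
210 ≠ 175, so verification fails.

reject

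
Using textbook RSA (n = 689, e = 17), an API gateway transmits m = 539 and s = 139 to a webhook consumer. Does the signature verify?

Squares mod 689: s^1≡139, s^2≡29, s^4≡152, s^8≡367, s^16≡334
17 = 16 + 1, so s^17 ≡ 334·139 ≡ 263 (mod 689)
s^17 mod 689 = 263, but m = 539.

does not verify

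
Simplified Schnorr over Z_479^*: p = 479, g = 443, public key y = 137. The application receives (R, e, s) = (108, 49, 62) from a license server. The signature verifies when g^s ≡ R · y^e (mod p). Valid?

g^s mod p:
Squares mod 479: 443^1≡443, 443^2≡338, 443^4≡242, 443^8≡126, 443^16≡69, 443^32≡450
62 = 32 + 16 + 8 + 4 + 2, so 443^62 ≡ 450·69·126·242·338 ≡ 276 (mod 479)
R · y^e mod p:
Squares mod 479: 137^1≡137, 137^2≡88, 137^4≡80, 137^8≡173, 137^16≡231, 137^32≡192
49 = 32 + 16 + 1, so 137^49 ≡ 192·231·137 ≡ 109 (mod 479)
108·109 = 11772 ≡ 276 (mod 479)
276 ≡ 276 (mod 479); signature holds.

yes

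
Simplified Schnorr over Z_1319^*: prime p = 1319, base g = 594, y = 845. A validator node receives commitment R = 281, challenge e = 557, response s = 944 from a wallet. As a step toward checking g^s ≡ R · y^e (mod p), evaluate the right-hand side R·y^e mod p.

Squares mod 1319: 845^1≡845, 845^2≡446, 845^4≡1066, 845^8≡697, 845^16≡417, 845^32≡1100, 845^64≡477, 845^128≡661, 845^256≡332, 845^512≡747
557 = 512 + 32 + 8 + 4 + 1, so 845^557 ≡ 747·1100·697·1066·845 ≡ 75 (mod 1319)
R · y^e ≡ 281·75 = 21075 ≡ 1290 (mod 1319)

1290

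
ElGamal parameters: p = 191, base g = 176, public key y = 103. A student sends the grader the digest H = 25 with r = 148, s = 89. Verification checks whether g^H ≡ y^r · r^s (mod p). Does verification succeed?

fails

Left side g^H mod p:
Squares mod 191: 176^1≡176, 176^2≡34, 176^4≡10, 176^8≡100, 176^16≡68
25 = 16 + 8 + 1, so 176^25 ≡ 68·100·176 ≡ 185 (mod 191)
Right side y^r · r^s mod p:
Squares mod 191: 103^1≡103, 103^2≡104, 103^4≡120, 103^8≡75, 103^16≡86, 103^32≡138, 103^64≡135, 103^128≡80
148 = 128 + 16 + 4, so 103^148 ≡ 80·86·120 ≡ 98 (mod 191)
Squares mod 191: 148^1≡148, 148^2≡130, 148^4≡92, 148^8≡60, 148^16≡162, 148^32≡77, 148^64≡8
89 = 64 + 16 + 8 + 1, so 148^89 ≡ 8·162·60·148 ≡ 157 (mod 191)
98·157 = 15386 ≡ 106 (mod 191)
185 ≠ 106, so verification fails.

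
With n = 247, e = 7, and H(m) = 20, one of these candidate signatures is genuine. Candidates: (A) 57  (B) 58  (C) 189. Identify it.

Candidate A: Squares mod 247: 57^1≡57, 57^2≡38, 57^4≡209; 7 = 4 + 2 + 1, so 57^7 ≡ 209·38·57 ≡ 190 (mod 247)
Candidate B: Squares mod 247: 58^1≡58, 58^2≡153, 58^4≡191; 7 = 4 + 2 + 1, so 58^7 ≡ 191·153·58 ≡ 20 (mod 247)
  → matches H(m) = 20
Candidate C: Squares mod 247: 189^1≡189, 189^2≡153, 189^4≡191; 7 = 4 + 2 + 1, so 189^7 ≡ 191·153·189 ≡ 227 (mod 247)

B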